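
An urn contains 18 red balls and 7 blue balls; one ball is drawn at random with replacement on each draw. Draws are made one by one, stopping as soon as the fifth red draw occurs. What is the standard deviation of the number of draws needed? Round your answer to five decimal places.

1.64336

Y = total draws until the fifth success; negative binomial with r=5, p=0.72.
SD(Y) = √[r(1−p)/p²] = √(2.7006173) = 1.6433555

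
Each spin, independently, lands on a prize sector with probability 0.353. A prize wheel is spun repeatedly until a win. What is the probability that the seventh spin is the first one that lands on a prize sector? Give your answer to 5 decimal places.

0.02589

Geometric (trials to first success), p = 0.353.
P(Y = 7) = (1−p)^6 · p = 0.073354 · 0.353 = 0.0258941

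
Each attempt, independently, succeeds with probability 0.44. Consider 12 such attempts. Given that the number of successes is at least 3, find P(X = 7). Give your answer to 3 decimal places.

0.146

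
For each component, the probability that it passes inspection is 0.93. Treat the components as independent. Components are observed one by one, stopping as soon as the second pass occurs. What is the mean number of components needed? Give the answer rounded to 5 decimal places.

Y = total components until the second success; negative binomial with r=2, p=0.93.
E[Y] = r / p = 2 / 0.93 = 2.1505376

2.15054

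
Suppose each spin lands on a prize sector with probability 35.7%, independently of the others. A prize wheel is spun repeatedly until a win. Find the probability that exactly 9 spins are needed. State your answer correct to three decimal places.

Geometric (trials to first success), p = 0.357.
P(Y = 9) = (1−p)^8 · p = 0.029221 · 0.357 = 0.01043

0.010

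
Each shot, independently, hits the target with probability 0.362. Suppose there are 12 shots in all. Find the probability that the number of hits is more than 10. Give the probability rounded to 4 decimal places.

0.0001

X ~ Binomial(12, 0.362); P(X ≥ 11) = Σ C(12,k) p^k (1−p)^(12−k) over k:
  k=11: C(12,11)·0.362^11·0.638^1 = 0.000107
  k=12: C(12,12)·0.362^12·0.638^0 = 0.000005
Total = 0.000112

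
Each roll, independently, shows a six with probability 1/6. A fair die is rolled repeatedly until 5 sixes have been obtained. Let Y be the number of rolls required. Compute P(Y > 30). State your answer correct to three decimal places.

Needing more than 30 rolls ⇔ fewer than 5 successes in the first 30. With X ~ Binomial(30, 0.166667), P(Y > 30) = P(X ≤ 4).
  k=0: C(30,0)·0.166667^0·0.833333^30 = 0.00421
  k=1: C(30,1)·0.166667^1·0.833333^29 = 0.02528
  k=2: C(30,2)·0.166667^2·0.833333^28 = 0.07330
  k=3: C(30,3)·0.166667^3·0.833333^27 = 0.13683
  k=4: C(30,4)·0.166667^4·0.833333^26 = 0.18472
P(X ≤ 4) = 0.42434

0.424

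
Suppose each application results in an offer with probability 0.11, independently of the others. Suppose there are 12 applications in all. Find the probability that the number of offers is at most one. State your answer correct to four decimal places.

0.6133

X ~ Binomial(12, 0.11); P(X ≤ 1) = Σ C(12,k) p^k (1−p)^(12−k) over k:
  k=0: C(12,0)·0.11^0·0.89^12 = 0.246990
  k=1: C(12,1)·0.11^1·0.89^11 = 0.366323
Total = 0.613313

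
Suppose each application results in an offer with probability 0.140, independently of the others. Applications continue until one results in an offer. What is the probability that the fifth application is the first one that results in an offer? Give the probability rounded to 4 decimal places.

0.0766

Geometric (trials to first success), p = 0.14.
P(Y = 5) = (1−p)^4 · p = 0.54701 · 0.14 = 0.076581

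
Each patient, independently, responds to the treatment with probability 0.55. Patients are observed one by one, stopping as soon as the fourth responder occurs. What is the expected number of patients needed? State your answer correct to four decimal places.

7.2727

Y = total patients until the fourth success; negative binomial with r=4, p=0.55.
E[Y] = r / p = 4 / 0.55 = 7.272727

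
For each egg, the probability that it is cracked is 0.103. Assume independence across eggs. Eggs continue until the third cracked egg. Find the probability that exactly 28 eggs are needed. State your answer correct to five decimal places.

Y = trial on which the third success occurs; negative binomial, r=3, p=0.103.
P(Y=28) = C(27,2) · p^3 · (1−p)^25
= 351 · 0.0010927 · 0.066041 = 0.0253297

0.02533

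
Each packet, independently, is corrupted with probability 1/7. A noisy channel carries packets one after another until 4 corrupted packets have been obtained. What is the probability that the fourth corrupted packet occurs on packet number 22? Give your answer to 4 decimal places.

Y = trial on which the fourth success occurs; negative binomial, r=4, p=0.142857.
P(Y=22) = C(21,3) · p^4 · (1−p)^18
= 1330 · 0.00041649 · 0.062367 = 0.034548

0.0345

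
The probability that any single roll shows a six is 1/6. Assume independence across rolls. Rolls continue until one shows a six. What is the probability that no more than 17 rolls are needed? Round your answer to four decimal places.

0.9549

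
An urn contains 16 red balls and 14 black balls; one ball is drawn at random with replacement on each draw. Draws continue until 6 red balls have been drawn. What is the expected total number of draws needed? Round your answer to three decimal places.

Y = total draws until the sixth success; negative binomial with r=6, p=0.533333.
E[Y] = r / p = 6 / 0.533333 = 11.25000

11.250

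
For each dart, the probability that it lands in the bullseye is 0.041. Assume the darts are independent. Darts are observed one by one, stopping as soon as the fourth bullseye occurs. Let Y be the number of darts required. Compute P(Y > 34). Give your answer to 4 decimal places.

0.9507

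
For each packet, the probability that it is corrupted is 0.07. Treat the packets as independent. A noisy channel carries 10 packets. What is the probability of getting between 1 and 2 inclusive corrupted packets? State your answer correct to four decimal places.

0.4877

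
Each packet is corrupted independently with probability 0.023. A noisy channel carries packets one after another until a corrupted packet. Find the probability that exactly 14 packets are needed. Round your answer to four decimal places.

Geometric (trials to first success), p = 0.023.
P(Y = 14) = (1−p)^13 · p = 0.73897 · 0.023 = 0.016996

0.0170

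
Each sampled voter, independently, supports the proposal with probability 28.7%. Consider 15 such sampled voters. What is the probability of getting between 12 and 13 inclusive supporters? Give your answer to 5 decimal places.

X ~ Binomial(15, 0.287); P(12 ≤ X ≤ 13) = Σ C(15,k) p^k (1−p)^(15−k) over k:
  k=12: C(15,12)·0.287^12·0.713^3 = 0.0000515
  k=13: C(15,13)·0.287^13·0.713^2 = 0.0000048
Total = 0.0000563

0.00006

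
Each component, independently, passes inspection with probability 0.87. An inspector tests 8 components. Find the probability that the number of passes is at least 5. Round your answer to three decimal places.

X ~ Binomial(8, 0.87); P(X ≥ 5) = Σ C(8,k) p^k (1−p)^(8−k) over k:
  k=5: C(8,5)·0.87^5·0.13^3 = 0.06132
  k=6: C(8,6)·0.87^6·0.13^2 = 0.20519
  k=7: C(8,7)·0.87^7·0.13^1 = 0.39234
  k=8: C(8,8)·0.87^8·0.13^0 = 0.32821
Total = 0.98707

0.987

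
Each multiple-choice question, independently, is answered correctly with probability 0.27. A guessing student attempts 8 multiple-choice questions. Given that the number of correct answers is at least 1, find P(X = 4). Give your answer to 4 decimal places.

X ~ Binomial(8, 0.27). Want P(X=4 | X≥1) = P(X=4) / P(X≥1).
P(X=4) = C(8,4)·0.27^4·0.73^4 = 0.105644
P(X≥1) = 1 − 0.080646 = 0.919354
Ratio = 0.105644 / 0.919354 = 0.114911

0.1149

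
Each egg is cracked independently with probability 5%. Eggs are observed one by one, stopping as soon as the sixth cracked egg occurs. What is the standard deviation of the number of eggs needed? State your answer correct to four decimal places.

47.7493

Y = total eggs until the sixth success; negative binomial with r=6, p=0.05.
SD(Y) = √[r(1−p)/p²] = √(2280.000000) = 47.749346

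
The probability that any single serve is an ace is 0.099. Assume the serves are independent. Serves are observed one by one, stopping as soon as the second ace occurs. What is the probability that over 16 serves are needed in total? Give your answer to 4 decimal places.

Needing more than 16 serves ⇔ fewer than 2 successes in the first 16. With X ~ Binomial(16, 0.099), P(Y > 16) = P(X ≤ 1).
  k=0: C(16,0)·0.099^0·0.901^16 = 0.188624
  k=1: C(16,1)·0.099^1·0.901^15 = 0.331610
P(X ≤ 1) = 0.520233

0.5202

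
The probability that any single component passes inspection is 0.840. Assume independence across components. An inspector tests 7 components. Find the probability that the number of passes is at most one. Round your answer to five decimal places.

X ~ Binomial(7, 0.84); P(X ≤ 1) = Σ C(7,k) p^k (1−p)^(7−k) over k:
  k=0: C(7,0)·0.84^0·0.16^7 = 0.0000027
  k=1: C(7,1)·0.84^1·0.16^6 = 0.0000987
Total = 0.0001013

0.00010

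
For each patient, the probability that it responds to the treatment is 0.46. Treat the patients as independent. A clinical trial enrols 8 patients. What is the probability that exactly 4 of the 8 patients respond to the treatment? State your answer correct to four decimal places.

X ~ Binomial(n=8, p=0.46).
P(X=4) = C(8,4) · p^4 · (1−p)^4
= 70 · 0.044775 · 0.085031 = 0.266504

0.2665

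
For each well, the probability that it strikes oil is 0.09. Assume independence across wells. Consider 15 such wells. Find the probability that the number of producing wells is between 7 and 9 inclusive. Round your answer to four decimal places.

0.0002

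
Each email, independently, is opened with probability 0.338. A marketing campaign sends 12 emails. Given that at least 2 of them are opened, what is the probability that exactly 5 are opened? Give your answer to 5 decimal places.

X ~ Binomial(12, 0.338). Want P(X=5 | X≥2) = P(X=5) / P(X≥2).
P(X=5) = C(12,5)·0.338^5·0.662^7 = 0.1946770
P(X≥2) = 1 − 0.0070843 − 0.0434046 = 0.9495111
Ratio = 0.1946770 / 0.9495111 = 0.2050287

0.20503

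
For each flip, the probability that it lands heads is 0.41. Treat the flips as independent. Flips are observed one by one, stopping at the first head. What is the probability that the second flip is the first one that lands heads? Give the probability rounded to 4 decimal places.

Geometric (trials to first success), p = 0.41.
P(Y = 2) = (1−p)^1 · p = 0.59 · 0.41 = 0.241900

0.2419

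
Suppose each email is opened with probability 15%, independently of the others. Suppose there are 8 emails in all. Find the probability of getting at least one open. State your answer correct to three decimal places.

0.728

P(at least one) = 1 − P(none) = 1 − (1 − 0.15)^8
= 1 − 0.27249 = 0.72751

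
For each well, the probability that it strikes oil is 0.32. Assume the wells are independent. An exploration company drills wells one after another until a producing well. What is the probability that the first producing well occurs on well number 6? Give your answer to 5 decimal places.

0.04653

Geometric (trials to first success), p = 0.32.
P(Y = 6) = (1−p)^5 · p = 0.14539 · 0.32 = 0.0465259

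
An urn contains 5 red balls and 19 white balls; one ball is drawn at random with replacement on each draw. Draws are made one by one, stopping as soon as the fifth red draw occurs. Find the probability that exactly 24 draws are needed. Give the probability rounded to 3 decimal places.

0.041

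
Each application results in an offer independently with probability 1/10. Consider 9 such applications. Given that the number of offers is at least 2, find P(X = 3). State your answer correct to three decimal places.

0.198

X ~ Binomial(9, 0.10). Want P(X=3 | X≥2) = P(X=3) / P(X≥2).
P(X=3) = C(9,3)·0.10^3·0.90^6 = 0.04464
P(X≥2) = 1 − 0.38742 − 0.38742 = 0.22516
Ratio = 0.04464 / 0.22516 = 0.19826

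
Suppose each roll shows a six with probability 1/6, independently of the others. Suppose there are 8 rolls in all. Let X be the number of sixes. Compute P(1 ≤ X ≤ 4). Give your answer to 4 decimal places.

X ~ Binomial(8, 0.166667); P(1 ≤ X ≤ 4) = Σ C(8,k) p^k (1−p)^(8−k) over k:
  k=1: C(8,1)·0.166667^1·0.833333^7 = 0.372109
  k=2: C(8,2)·0.166667^2·0.833333^6 = 0.260476
  k=3: C(8,3)·0.166667^3·0.833333^5 = 0.104190
  k=4: C(8,4)·0.166667^4·0.833333^4 = 0.026048
Total = 0.762823

0.7628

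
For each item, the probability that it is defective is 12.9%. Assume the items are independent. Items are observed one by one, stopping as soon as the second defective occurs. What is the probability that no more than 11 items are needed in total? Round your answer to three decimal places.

0.425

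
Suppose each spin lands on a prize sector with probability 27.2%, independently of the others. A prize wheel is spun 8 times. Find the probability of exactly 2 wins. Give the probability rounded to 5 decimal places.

0.30838

X ~ Binomial(n=8, p=0.272).
P(X=2) = C(8,2) · p^2 · (1−p)^6
= 28 · 0.073984 · 0.14886 = 0.3083785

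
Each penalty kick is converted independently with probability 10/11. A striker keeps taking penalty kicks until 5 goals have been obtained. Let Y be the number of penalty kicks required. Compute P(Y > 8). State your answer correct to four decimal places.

Needing more than 8 penalty kicks ⇔ fewer than 5 successes in the first 8. With X ~ Binomial(8, 0.909091), P(Y > 8) = P(X ≤ 4).
  k=0: C(8,0)·0.909091^0·0.090909^8 = 0.000000
  k=1: C(8,1)·0.909091^1·0.090909^7 = 0.000000
  k=2: C(8,2)·0.909091^2·0.090909^6 = 0.000013
  k=3: C(8,3)·0.909091^3·0.090909^5 = 0.000261
  k=4: C(8,4)·0.909091^4·0.090909^4 = 0.003266
P(X ≤ 4) = 0.003540

0.0035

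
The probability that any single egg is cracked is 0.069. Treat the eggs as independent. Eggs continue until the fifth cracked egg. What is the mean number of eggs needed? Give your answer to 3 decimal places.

72.464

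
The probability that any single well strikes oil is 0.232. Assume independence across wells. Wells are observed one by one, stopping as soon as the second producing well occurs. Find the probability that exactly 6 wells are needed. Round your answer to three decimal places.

0.094

Y = trial on which the second success occurs; negative binomial, r=2, p=0.232.
P(Y=6) = C(5,1) · p^2 · (1−p)^4
= 5 · 0.053824 · 0.34789 = 0.09362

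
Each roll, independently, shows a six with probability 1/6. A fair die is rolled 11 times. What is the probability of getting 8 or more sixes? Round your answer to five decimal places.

X ~ Binomial(11, 0.166667); P(X ≥ 8) = Σ C(11,k) p^k (1−p)^(11−k) over k:
  k=8: C(11,8)·0.166667^8·0.833333^3 = 0.0000568
  k=9: C(11,9)·0.166667^9·0.833333^2 = 0.0000038
  k=10: C(11,10)·0.166667^10·0.833333^1 = 0.0000002
  k=11: C(11,11)·0.166667^11·0.833333^0 = 0.0000000
Total = 0.0000608

0.00006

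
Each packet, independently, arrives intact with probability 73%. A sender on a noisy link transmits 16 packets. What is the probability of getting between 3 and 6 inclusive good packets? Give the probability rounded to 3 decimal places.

0.003

X ~ Binomial(16, 0.73); P(3 ≤ X ≤ 6) = Σ C(16,k) p^k (1−p)^(16−k) over k:
  k=3: C(16,3)·0.73^3·0.27^13 = 0.00001
  k=4: C(16,4)·0.73^4·0.27^12 = 0.00008
  k=5: C(16,5)·0.73^5·0.27^11 = 0.00050
  k=6: C(16,6)·0.73^6·0.27^10 = 0.00250
Total = 0.00308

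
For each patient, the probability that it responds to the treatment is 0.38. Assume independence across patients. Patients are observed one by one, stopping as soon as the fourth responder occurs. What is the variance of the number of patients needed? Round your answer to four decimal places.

Y = total patients until the fourth success; negative binomial with r=4, p=0.38.
Var(Y) = r(1−p)/p² = 4·0.62 / 0.38² = 17.174515

17.1745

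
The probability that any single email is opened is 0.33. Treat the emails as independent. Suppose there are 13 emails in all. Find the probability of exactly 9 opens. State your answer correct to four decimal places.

X ~ Binomial(n=13, p=0.33).
P(X=9) = C(13,9) · p^9 · (1−p)^4
= 715 · 4.6411e-05 · 0.20151 = 0.006687

0.0067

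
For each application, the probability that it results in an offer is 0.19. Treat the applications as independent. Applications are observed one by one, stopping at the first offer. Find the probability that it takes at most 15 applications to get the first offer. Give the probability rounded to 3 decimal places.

0.958

Y = number of applications to the first success; geometric, p = 0.19.
P(Y ≤ 15) = 1 − (1−p)^15 = 1 − 0.04239 = 0.95761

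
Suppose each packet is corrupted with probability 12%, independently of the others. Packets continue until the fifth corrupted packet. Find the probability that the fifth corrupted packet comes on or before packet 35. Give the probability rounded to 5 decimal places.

0.41249

Finishing within 35 packets ⇔ at least 5 successes in the first 35. With X ~ Binomial(35, 0.12), P(Y ≤ 35) = 1 − P(X ≤ 4).
  k=0: C(35,0)·0.12^0·0.88^35 = 0.0113997
  k=1: C(35,1)·0.12^1·0.88^34 = 0.0544077
  k=2: C(35,2)·0.12^2·0.88^33 = 0.1261269
  k=3: C(35,3)·0.12^3·0.88^32 = 0.1891903
  k=4: C(35,4)·0.12^4·0.88^31 = 0.2063894
1 − 0.5875140 = 0.4124860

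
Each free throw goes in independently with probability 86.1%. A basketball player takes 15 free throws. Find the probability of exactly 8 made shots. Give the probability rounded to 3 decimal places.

0.002

X ~ Binomial(n=15, p=0.861).
P(X=8) = C(15,8) · p^8 · (1−p)^7
= 6435 · 0.30201 · 1.0025e-06 = 0.00195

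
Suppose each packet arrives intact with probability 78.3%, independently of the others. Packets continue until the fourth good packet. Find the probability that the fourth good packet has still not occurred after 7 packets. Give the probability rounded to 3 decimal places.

0.044

Needing more than 7 packets ⇔ fewer than 4 successes in the first 7. With X ~ Binomial(7, 0.783), P(Y > 7) = P(X ≤ 3).
  k=0: C(7,0)·0.783^0·0.217^7 = 0.00002
  k=1: C(7,1)·0.783^1·0.217^6 = 0.00057
  k=2: C(7,2)·0.783^2·0.217^5 = 0.00620
  k=3: C(7,3)·0.783^3·0.217^4 = 0.03726
P(X ≤ 3) = 0.04405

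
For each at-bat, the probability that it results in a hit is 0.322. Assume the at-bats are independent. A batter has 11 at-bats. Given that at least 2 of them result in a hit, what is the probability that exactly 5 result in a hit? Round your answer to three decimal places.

0.170

X ~ Binomial(11, 0.322). Want P(X=5 | X≥2) = P(X=5) / P(X≥2).
P(X=5) = C(11,5)·0.322^5·0.678^6 = 0.15535
P(X≥2) = 1 − 0.01392 − 0.07270 = 0.91338
Ratio = 0.15535 / 0.91338 = 0.17008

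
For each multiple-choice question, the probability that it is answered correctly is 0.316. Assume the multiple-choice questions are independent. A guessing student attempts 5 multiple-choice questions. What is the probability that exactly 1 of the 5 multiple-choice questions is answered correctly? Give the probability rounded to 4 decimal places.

X ~ Binomial(n=5, p=0.316).
P(X=1) = C(5,1) · p^1 · (1−p)^4
= 5 · 0.316 · 0.21889 = 0.345845

0.3458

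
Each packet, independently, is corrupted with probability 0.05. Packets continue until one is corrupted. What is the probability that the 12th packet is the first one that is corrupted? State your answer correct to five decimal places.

0.02844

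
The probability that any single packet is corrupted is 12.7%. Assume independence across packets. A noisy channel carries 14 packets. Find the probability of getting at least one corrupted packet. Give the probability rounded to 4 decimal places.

0.8507

P(at least one) = 1 − P(none) = 1 − (1 − 0.127)^14
= 1 − 0.149348 = 0.850652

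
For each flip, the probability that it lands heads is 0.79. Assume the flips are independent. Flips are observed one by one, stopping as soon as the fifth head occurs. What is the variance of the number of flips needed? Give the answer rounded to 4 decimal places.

1.6824

Y = total flips until the fifth success; negative binomial with r=5, p=0.79.
Var(Y) = r(1−p)/p² = 5·0.21 / 0.79² = 1.682423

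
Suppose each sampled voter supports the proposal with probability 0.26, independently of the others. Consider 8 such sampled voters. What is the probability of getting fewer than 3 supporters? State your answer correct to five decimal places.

0.65348

X ~ Binomial(8, 0.26); P(X ≤ 2) = Σ C(8,k) p^k (1−p)^(8−k) over k:
  k=0: C(8,0)·0.26^0·0.74^8 = 0.0899195
  k=1: C(8,1)·0.26^1·0.74^7 = 0.2527466
  k=2: C(8,2)·0.26^2·0.74^6 = 0.3108100
Total = 0.6534761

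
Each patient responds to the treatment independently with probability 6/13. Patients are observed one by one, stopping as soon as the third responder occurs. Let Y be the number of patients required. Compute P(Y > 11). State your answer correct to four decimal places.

Needing more than 11 patients ⇔ fewer than 3 successes in the first 11. With X ~ Binomial(11, 0.461538), P(Y > 11) = P(X ≤ 2).
  k=0: C(11,0)·0.461538^0·0.538462^11 = 0.001103
  k=1: C(11,1)·0.461538^1·0.538462^10 = 0.010403
  k=2: C(11,2)·0.461538^2·0.538462^9 = 0.044583
P(X ≤ 2) = 0.056089

0.0561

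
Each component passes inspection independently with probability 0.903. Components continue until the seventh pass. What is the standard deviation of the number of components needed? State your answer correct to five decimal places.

Y = total components until the seventh success; negative binomial with r=7, p=0.903.
SD(Y) = √[r(1−p)/p²] = √(0.8327109) = 0.9125300

0.91253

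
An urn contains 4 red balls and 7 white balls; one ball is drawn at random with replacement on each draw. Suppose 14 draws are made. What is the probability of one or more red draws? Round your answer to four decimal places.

0.9982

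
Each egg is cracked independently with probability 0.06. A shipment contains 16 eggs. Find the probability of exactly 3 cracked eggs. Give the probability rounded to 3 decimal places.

0.054

X ~ Binomial(n=16, p=0.06).
P(X=3) = C(16,3) · p^3 · (1−p)^13
= 560 · 0.000216 · 0.44737 = 0.05411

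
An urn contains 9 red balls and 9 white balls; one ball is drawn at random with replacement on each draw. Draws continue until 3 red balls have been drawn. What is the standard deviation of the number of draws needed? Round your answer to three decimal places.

2.449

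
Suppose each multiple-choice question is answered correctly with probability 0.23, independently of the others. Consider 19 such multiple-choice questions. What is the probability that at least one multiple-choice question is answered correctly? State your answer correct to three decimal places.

0.993

P(at least one) = 1 − P(none) = 1 − (1 − 0.23)^19
= 1 − 0.00697 = 0.99303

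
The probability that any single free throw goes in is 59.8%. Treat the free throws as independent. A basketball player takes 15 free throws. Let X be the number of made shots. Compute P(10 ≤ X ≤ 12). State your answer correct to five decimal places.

0.37086

X ~ Binomial(15, 0.598); P(10 ≤ X ≤ 12) = Σ C(15,k) p^k (1−p)^(15−k) over k:
  k=10: C(15,10)·0.598^10·0.402^5 = 0.1843730
  k=11: C(15,11)·0.598^11·0.402^4 = 0.1246665
  k=12: C(15,12)·0.598^12·0.402^3 = 0.0618164
Total = 0.3708560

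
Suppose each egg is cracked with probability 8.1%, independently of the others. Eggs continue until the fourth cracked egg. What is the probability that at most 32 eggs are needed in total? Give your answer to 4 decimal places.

0.2583

Finishing within 32 eggs ⇔ at least 4 successes in the first 32. With X ~ Binomial(32, 0.081), P(Y ≤ 32) = 1 − P(X ≤ 3).
  k=0: C(32,0)·0.081^0·0.919^32 = 0.067003
  k=1: C(32,1)·0.081^1·0.919^31 = 0.188980
  k=2: C(32,2)·0.081^2·0.919^30 = 0.258177
  k=3: C(32,3)·0.081^3·0.919^29 = 0.227555
1 − 0.741715 = 0.258285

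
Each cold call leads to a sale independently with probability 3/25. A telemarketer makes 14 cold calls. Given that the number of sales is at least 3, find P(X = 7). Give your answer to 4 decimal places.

X ~ Binomial(14, 0.12). Want P(X=7 | X≥3) = P(X=7) / P(X≥3).
P(X=7) = C(14,7)·0.12^7·0.88^7 = 0.000503
P(X≥3) = 1 − 0.167016 − 0.318848 − 0.282615 = 0.231521
Ratio = 0.000503 / 0.231521 = 0.002171

0.0022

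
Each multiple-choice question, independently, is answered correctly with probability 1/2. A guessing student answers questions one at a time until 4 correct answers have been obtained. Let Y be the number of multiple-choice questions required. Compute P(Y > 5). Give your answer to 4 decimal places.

Needing more than 5 multiple-choice questions ⇔ fewer than 4 successes in the first 5. With X ~ Binomial(5, 0.50), P(Y > 5) = P(X ≤ 3).
  k=0: C(5,0)·0.50^0·0.50^5 = 0.031250
  k=1: C(5,1)·0.50^1·0.50^4 = 0.156250
  k=2: C(5,2)·0.50^2·0.50^3 = 0.312500
  k=3: C(5,3)·0.50^3·0.50^2 = 0.312500
P(X ≤ 3) = 0.812500

0.8125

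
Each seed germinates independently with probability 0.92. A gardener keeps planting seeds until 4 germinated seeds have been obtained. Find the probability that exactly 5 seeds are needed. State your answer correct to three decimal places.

Y = trial on which the fourth success occurs; negative binomial, r=4, p=0.92.
P(Y=5) = C(4,3) · p^4 · (1−p)^1
= 4 · 0.71639 · 0.08 = 0.22925

0.229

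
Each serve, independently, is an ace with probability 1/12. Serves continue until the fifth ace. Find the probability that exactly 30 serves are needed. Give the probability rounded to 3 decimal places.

Y = trial on which the fifth success occurs; negative binomial, r=5, p=0.083333.
P(Y=30) = C(29,4) · p^5 · (1−p)^25
= 23751 · 4.0188e-06 · 0.11358 = 0.01084

0.011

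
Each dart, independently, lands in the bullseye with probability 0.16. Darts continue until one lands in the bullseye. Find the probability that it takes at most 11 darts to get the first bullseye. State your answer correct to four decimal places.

Y = number of darts to the first success; geometric, p = 0.16.
P(Y ≤ 11) = 1 − (1−p)^11 = 1 − 0.146917 = 0.853083

0.8531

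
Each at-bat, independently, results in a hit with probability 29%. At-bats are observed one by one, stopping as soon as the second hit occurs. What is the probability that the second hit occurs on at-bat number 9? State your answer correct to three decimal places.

Y = trial on which the second success occurs; negative binomial, r=2, p=0.29.
P(Y=9) = C(8,1) · p^2 · (1−p)^7
= 8 · 0.0841 · 0.090951 = 0.06119

0.061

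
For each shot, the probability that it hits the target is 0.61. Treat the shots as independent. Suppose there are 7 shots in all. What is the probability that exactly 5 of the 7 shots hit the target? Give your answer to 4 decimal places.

X ~ Binomial(n=7, p=0.61).
P(X=5) = C(7,5) · p^5 · (1−p)^2
= 21 · 0.08446 · 0.1521 = 0.269773

0.2698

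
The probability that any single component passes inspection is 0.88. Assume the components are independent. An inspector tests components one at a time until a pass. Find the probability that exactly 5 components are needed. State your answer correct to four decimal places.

0.0002

Geometric (trials to first success), p = 0.88.
P(Y = 5) = (1−p)^4 · p = 0.00020736 · 0.88 = 0.000182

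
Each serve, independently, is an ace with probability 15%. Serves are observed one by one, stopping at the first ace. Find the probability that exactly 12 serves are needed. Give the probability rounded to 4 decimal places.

Geometric (trials to first success), p = 0.15.
P(Y = 12) = (1−p)^11 · p = 0.16734 · 0.15 = 0.025101

0.0251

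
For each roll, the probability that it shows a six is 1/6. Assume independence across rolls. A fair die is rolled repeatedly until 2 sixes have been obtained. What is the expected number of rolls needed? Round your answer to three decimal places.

12.000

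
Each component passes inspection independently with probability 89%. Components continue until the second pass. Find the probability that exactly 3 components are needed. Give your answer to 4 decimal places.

0.1743

Y = trial on which the second success occurs; negative binomial, r=2, p=0.89.
P(Y=3) = C(2,1) · p^2 · (1−p)^1
= 2 · 0.7921 · 0.11 = 0.174262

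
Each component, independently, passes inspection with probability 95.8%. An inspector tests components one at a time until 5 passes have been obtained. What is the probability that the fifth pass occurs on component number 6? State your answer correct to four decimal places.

Y = trial on which the fifth success occurs; negative binomial, r=5, p=0.958.
P(Y=6) = C(5,4) · p^5 · (1−p)^1
= 5 · 0.80691 · 0.042 = 0.169452

0.1695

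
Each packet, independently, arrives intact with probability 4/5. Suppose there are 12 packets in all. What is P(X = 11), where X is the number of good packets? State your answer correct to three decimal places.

0.206

X ~ Binomial(n=12, p=0.80).
P(X=11) = C(12,11) · p^11 · (1−p)^1
= 12 · 0.085899 · 0.2 = 0.20616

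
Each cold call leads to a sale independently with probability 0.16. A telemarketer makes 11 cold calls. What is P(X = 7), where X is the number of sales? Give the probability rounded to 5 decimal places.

0.00044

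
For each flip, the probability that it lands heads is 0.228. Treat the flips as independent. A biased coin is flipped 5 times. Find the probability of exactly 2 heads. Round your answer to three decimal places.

0.239

X ~ Binomial(n=5, p=0.228).
P(X=2) = C(5,2) · p^2 · (1−p)^3
= 10 · 0.051984 · 0.4601 = 0.23918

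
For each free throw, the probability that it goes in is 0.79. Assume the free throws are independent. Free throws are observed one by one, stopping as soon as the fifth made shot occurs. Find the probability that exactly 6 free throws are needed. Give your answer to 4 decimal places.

Y = trial on which the fifth success occurs; negative binomial, r=5, p=0.79.
P(Y=6) = C(5,4) · p^5 · (1−p)^1
= 5 · 0.30771 · 0.21 = 0.323091

0.3231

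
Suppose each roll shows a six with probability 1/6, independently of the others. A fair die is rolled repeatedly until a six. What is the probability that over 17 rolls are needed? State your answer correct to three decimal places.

0.045

Y = number of rolls to the first success; geometric, p = 0.166667.
P(Y > 17) = P(first 17 all fail) = (1−p)^17 = 0.04507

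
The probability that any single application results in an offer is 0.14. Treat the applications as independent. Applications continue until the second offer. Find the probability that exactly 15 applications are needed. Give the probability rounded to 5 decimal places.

0.03862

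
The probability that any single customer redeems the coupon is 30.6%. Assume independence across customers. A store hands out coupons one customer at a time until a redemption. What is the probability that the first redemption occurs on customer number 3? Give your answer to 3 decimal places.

Geometric (trials to first success), p = 0.306.
P(Y = 3) = (1−p)^2 · p = 0.48164 · 0.306 = 0.14738

0.147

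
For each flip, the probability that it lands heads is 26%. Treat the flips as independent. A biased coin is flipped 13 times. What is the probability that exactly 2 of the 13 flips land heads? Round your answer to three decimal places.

X ~ Binomial(n=13, p=0.26).
P(X=2) = C(13,2) · p^2 · (1−p)^11
= 78 · 0.0676 · 0.036438 = 0.19213

0.192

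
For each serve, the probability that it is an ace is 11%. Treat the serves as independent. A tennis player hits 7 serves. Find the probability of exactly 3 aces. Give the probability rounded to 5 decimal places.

0.02923

X ~ Binomial(n=7, p=0.11).
P(X=3) = C(7,3) · p^3 · (1−p)^4
= 35 · 0.001331 · 0.62742 = 0.0292285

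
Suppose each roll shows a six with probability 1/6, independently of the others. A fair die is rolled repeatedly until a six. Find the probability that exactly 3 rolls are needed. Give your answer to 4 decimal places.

Geometric (trials to first success), p = 0.166667.
P(Y = 3) = (1−p)^2 · p = 0.69444 · 0.166667 = 0.115741

0.1157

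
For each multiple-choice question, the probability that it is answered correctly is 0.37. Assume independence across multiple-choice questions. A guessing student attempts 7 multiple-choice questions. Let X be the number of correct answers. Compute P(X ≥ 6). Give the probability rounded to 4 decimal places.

0.0123

X ~ Binomial(7, 0.37); P(X ≥ 6) = Σ C(7,k) p^k (1−p)^(7−k) over k:
  k=6: C(7,6)·0.37^6·0.63^1 = 0.011315
  k=7: C(7,7)·0.37^7·0.63^0 = 0.000949
Total = 0.012264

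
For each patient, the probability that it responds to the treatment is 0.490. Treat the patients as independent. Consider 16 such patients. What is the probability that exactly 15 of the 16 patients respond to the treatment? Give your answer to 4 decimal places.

X ~ Binomial(n=16, p=0.49).
P(X=15) = C(16,15) · p^15 · (1−p)^1
= 16 · 2.2539e-05 · 0.51 = 0.000184

0.0002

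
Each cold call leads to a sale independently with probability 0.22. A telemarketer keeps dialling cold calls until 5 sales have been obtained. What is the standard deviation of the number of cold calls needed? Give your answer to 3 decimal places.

8.977

Y = total cold calls until the fifth success; negative binomial with r=5, p=0.22.
SD(Y) = √[r(1−p)/p²] = √(80.57851) = 8.97655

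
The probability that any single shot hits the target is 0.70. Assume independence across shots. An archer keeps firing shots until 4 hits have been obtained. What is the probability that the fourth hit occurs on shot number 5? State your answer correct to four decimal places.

Y = trial on which the fourth success occurs; negative binomial, r=4, p=0.70.
P(Y=5) = C(4,3) · p^4 · (1−p)^1
= 4 · 0.2401 · 0.3 = 0.288120

0.2881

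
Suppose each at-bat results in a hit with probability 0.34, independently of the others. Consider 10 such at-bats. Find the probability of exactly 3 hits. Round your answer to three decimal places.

0.257

X ~ Binomial(n=10, p=0.34).
P(X=3) = C(10,3) · p^3 · (1−p)^7
= 120 · 0.039304 · 0.054552 = 0.25729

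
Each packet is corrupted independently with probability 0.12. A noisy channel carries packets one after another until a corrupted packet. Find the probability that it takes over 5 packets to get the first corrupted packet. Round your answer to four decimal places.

0.5277

Y = number of packets to the first success; geometric, p = 0.12.
P(Y > 5) = P(first 5 all fail) = (1−p)^5 = 0.527732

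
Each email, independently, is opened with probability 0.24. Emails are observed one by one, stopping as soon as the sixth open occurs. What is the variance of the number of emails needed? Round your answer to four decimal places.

Y = total emails until the sixth success; negative binomial with r=6, p=0.24.
Var(Y) = r(1−p)/p² = 6·0.76 / 0.24² = 79.166667

79.1667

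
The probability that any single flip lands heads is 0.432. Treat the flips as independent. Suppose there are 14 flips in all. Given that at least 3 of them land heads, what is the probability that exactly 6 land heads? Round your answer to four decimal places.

0.2165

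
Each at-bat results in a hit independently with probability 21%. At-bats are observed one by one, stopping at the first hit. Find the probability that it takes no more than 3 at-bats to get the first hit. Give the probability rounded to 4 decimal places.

Y = number of at-bats to the first success; geometric, p = 0.21.
P(Y ≤ 3) = 1 − (1−p)^3 = 1 − 0.493039 = 0.506961

0.5070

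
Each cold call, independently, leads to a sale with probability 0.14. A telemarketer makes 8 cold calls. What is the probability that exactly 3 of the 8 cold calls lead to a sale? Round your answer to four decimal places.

0.0723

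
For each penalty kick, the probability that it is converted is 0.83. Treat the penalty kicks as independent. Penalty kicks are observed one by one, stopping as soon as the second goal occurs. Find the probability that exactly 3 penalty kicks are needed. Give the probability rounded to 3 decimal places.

Y = trial on which the second success occurs; negative binomial, r=2, p=0.83.
P(Y=3) = C(2,1) · p^2 · (1−p)^1
= 2 · 0.6889 · 0.17 = 0.23423

0.234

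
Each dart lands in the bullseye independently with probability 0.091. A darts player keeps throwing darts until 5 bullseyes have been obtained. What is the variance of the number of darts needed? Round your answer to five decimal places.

Y = total darts until the fifth success; negative binomial with r=5, p=0.091.
Var(Y) = r(1−p)/p² = 5·0.909 / 0.091² = 548.8467576

548.84676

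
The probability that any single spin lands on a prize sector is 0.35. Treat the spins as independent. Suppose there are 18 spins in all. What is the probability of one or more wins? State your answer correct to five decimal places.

P(at least one) = 1 − P(none) = 1 − (1 − 0.35)^18
= 1 − 0.0004290 = 0.9995710

0.99957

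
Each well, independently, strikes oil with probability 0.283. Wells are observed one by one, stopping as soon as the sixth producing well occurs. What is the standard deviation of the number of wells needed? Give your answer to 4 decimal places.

Y = total wells until the sixth success; negative binomial with r=6, p=0.283.
SD(Y) = √[r(1−p)/p²] = √(53.715242) = 7.329068

7.3291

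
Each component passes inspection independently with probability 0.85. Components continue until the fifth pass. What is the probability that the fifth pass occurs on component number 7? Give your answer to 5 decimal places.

0.14975

Y = trial on which the fifth success occurs; negative binomial, r=5, p=0.85.
P(Y=7) = C(6,4) · p^5 · (1−p)^2
= 15 · 0.44371 · 0.0225 = 0.1497505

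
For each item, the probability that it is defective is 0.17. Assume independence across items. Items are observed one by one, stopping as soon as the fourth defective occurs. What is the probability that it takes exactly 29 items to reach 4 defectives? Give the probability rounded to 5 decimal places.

0.02595

Y = trial on which the fourth success occurs; negative binomial, r=4, p=0.17.
P(Y=29) = C(28,3) · p^4 · (1−p)^25
= 3276 · 0.00083521 · 0.0094831 = 0.0259473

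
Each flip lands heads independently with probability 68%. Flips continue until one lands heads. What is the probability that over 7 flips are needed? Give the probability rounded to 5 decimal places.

0.00034

Y = number of flips to the first success; geometric, p = 0.68.
P(Y > 7) = P(first 7 all fail) = (1−p)^7 = 0.0003436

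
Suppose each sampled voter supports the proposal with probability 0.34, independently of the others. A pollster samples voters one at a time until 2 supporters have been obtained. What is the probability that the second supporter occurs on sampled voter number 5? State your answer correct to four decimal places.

Y = trial on which the second success occurs; negative binomial, r=2, p=0.34.
P(Y=5) = C(4,1) · p^2 · (1−p)^3
= 4 · 0.1156 · 0.2875 = 0.132938

0.1329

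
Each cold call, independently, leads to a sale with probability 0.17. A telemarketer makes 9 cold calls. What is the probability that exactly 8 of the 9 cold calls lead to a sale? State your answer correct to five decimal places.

X ~ Binomial(n=9, p=0.17).
P(X=8) = C(9,8) · p^8 · (1−p)^1
= 9 · 6.9758e-07 · 0.83 = 0.0000052

0.00001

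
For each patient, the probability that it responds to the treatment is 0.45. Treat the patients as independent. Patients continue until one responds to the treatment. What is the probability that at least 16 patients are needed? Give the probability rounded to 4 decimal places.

Y = number of patients to the first success; geometric, p = 0.45.
P(Y > 15) = P(first 15 all fail) = (1−p)^15 = 0.000127

0.0001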